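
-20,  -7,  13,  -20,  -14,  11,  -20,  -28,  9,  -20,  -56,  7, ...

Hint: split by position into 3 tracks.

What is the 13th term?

Taking every 3rd term gives 3 separate tracks.
Track A: -20, -20, -20, -20 — the constant sequence -20.
Track B: -7, -14, -28, -56 — geometric with ratio 2.
Track C: 13, 11, 9, 7 — subtracting 2 each time.
Term 13 comes from track A (its 5th entry): -20.

-20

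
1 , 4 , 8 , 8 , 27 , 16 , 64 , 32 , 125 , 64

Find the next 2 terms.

216, 128

Split by position mod 2 into 2 tracks.
Stream A: 1, 8, 27, 64, 125. Consecutive cubes n³ from n = 1.
Stream B: 4, 8, 16, 32, 64. Powers 2^2, 2^3, 2^4, ….
Position 11 → stream A, term 6 = 216.
Term 12 comes from stream B (its 6th entry): 128.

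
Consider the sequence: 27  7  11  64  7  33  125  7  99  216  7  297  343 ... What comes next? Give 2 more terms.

7, 891

Taking every 3rd term gives 3 separate tracks.
Stream A = 27, 64, 125, 216, 343: consecutive cubes n³ from n = 3.
Stream B = 7, 7, 7, 7: the constant sequence 7.
Stream C = 11, 33, 99, 297: geometric, ×3 each step.
Position 14 falls in stream B as its term 5, giving 7.
The 15th slot belongs to stream C; its 5th term is 891.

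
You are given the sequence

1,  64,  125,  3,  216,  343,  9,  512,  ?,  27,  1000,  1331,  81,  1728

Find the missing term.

729

The slot pattern repeats as ABB (period 3), so there are 2 interleaved tracks.
Track A is 1, 3, 9, 27, 81, which is powers of 3.
Track B is 64, 125, 216, 343, 512, ?, 1000, 1331, 1728, which is the cubes 4³, 5³, 6³, ….
Filling track B at index 6 by its rule yields 729.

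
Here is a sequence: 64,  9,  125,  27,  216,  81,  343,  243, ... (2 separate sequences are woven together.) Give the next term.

The terms cycle through 2 interleaved subsequences.
Track A: 64, 125, 216, 343. Consecutive cubes n³ from n = 4.
Track B: 9, 27, 81, 243. Powers of 3.
Term 9 comes from track A (its 5th entry): 512.

512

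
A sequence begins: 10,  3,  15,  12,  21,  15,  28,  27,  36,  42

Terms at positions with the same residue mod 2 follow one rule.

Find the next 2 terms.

Odd-indexed and even-indexed terms follow separate rules.
Track A: 10, 15, 21, 28, 36 (triangular numbers starting at T_4).
Track B: 3, 12, 15, 27, 42 (Fibonacci-style (each term is the sum of the two before it)).
Position 11 → track A, term 6 = 45.
Position 12 falls in track B as its term 6, giving 69.

45, 69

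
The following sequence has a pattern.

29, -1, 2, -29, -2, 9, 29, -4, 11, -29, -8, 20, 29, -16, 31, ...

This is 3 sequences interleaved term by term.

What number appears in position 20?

Split by position mod 3: positions 1, 4, 7, … form one track, and each other residue class forms its own.
Track A is 29, -29, 29, -29, 29, which is oscillating between 29 and -29.
Track B is -1, -2, -4, -8, -16, which is geometric, ×2 each step.
Track C is 2, 9, 11, 20, 31, which is each term equals the sum of the previous two.
Position 20 → track B, term 7 = -64.

-64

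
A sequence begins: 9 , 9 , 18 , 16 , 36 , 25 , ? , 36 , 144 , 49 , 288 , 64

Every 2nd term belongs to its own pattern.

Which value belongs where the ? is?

72

Positions 1, 3, 5, … form one subsequence and positions 2, 4, 6, … form another.
Subsequence A: 9, 18, 36, ?, 144, 288 — geometric, ×2 each step.
Subsequence B: 9, 16, 25, 36, 49, 64 — perfect squares starting at 3².
Subsequence A's pattern makes the blank 72.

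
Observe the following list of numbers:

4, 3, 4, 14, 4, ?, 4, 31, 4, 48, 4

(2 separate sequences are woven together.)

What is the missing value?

Split by position mod 2 into 2 tracks.
Track A: 4, 4, 4, 4, 4, 4 (constant 4).
Track B: 3, 14, ?, 31, 48 (Fibonacci-style (each term is the sum of the two before it)).
Filling track B at index 3 by its rule yields 17.

17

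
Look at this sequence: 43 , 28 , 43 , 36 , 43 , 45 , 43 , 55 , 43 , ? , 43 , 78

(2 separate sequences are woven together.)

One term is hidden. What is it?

Split by position mod 2 into 2 tracks.
Track A: 43, 43, 43, 43, 43, 43 (the constant sequence 43).
Track B: 28, 36, 45, 55, ?, 78 (triangular numbers starting at T_7).
The gap is track B's term 5; the rule gives 66.

66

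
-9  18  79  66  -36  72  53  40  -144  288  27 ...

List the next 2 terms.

Reading positions in blocks of 4 reveals the pattern AABB — 2 tracks woven together.
Subsequence A = -9, 18, -36, 72, -144, 288: geometric with ratio -2.
Subsequence B = 79, 66, 53, 40, 27: arithmetic with common difference −13.
Position 12 → subsequence B, term 6 = 14.
Position 13 → subsequence A, term 7 = -576.

14, -576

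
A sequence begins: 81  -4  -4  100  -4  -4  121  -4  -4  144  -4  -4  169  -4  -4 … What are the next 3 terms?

The slot pattern repeats as ABB (period 3), so there are 2 interleaved tracks.
Track A = 81, 100, 121, 144, 169: the squares 9², 10², 11², ….
Track B = -4, -4, -4, -4, -4, -4, -4, -4, -4, -4: the constant sequence -4.
The 16th slot belongs to track A; its 6th term is 196.
Position 17 falls in track B as its term 11, giving -4.
Position 18 falls in track B as its term 12, giving -4.

196, -4, -4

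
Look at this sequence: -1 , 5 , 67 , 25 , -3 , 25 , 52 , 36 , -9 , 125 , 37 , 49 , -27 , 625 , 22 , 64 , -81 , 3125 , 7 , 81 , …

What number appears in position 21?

-243

Split by position mod 4 into 4 tracks.
Stream A is -1, -3, -9, -27, -81, which is a geometric progression (common ratio 3).
Stream B is 5, 25, 125, 625, 3125, which is successive powers of 5.
Stream C is 67, 52, 37, 22, 7, which is subtracting 15 each time.
Stream D is 25, 36, 49, 64, 81, which is the squares 5², 6², 7², ….
Term 21 comes from stream A (its 6th entry): -243.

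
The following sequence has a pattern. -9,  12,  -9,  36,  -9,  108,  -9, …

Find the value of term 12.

2916

Odd-indexed and even-indexed terms follow separate rules.
Track A: -9, -9, -9, -9. Constant -9.
Track B: 12, 36, 108. Multiplying by 3 each time.
The 12th slot belongs to track B; its 6th term is 2916.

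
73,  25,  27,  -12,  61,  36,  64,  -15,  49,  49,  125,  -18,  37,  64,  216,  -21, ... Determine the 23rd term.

512

The terms cycle through 4 interleaved subsequences.
Track A is 73, 61, 49, 37, which is linear: a_n = 85 − 12·n.
Track B is 25, 36, 49, 64, which is the squares 5², 6², 7², ….
Track C is 27, 64, 125, 216, which is consecutive cubes n³ from n = 3.
Track D is -12, -15, -18, -21, which is arithmetic, step −3.
The 23rd slot belongs to track C; its 6th term is 512.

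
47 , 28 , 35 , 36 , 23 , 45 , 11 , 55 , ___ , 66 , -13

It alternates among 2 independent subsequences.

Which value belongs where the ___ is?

-1

The terms cycle through 2 interleaved subsequences.
Track A: 47, 35, 23, 11, ?, -13. Arithmetic with common difference −12.
Track B: 28, 36, 45, 55, 66. The triangular numbers T_7, T_8, ….
The gap is track A's term 5; the rule gives -1.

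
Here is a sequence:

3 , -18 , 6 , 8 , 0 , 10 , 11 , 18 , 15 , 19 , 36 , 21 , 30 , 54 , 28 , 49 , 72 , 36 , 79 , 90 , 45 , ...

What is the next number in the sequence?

Split by position mod 3: positions 1, 4, 7, … form one track, and each other residue class forms its own.
Track A = 3, 8, 11, 19, 30, 49, 79: each term equals the sum of the previous two.
Track B = -18, 0, 18, 36, 54, 72, 90: linear: a_n = -36 + 18·n.
Track C = 6, 10, 15, 21, 28, 36, 45: the triangular numbers T_3, T_4, ….
Position 22 → track A, term 8 = 128.

128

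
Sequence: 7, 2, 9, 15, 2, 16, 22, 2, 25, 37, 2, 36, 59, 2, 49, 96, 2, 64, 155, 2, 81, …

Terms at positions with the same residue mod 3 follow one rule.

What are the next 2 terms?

251, 2

Taking every 3rd term gives 3 separate tracks.
Stream A = 7, 15, 22, 37, 59, 96, 155: a Fibonacci-like recurrence a_n = a_{n-1} + a_{n-2}.
Stream B = 2, 2, 2, 2, 2, 2, 2: the constant sequence 2.
Stream C = 9, 16, 25, 36, 49, 64, 81: consecutive squares n² from n = 3.
Term 22 comes from stream A (its 8th entry): 251.
Position 23 → stream B, term 8 = 2.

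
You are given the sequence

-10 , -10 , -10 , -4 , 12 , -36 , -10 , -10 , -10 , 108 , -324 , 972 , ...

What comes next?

Positions follow the repeating pattern AAABBB; grouping by letter gives 2 tracks.
Subsequence A: -10, -10, -10, -10, -10, -10 — the constant sequence -10.
Subsequence B: -4, 12, -36, 108, -324, 972 — a geometric progression (common ratio -3).
The 13th slot belongs to subsequence A; its 7th term is -10.

-10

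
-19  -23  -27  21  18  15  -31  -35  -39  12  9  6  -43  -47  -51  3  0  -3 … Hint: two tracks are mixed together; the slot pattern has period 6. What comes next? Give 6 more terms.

Reading positions in blocks of 6 reveals the pattern AAABBB — 2 tracks woven together.
Track A is -19, -23, -27, -31, -35, -39, -43, -47, -51, which is arithmetic, step −4.
Track B is 21, 18, 15, 12, 9, 6, 3, 0, -3, which is arithmetic with common difference −3.
Position 19 falls in track A as its term 10, giving -55.
Position 20 falls in track A as its term 11, giving -59.
Position 21 falls in track A as its term 12, giving -63.
Position 22 falls in track B as its term 10, giving -6.
The 23rd slot belongs to track B; its 11th term is -9.
Position 24 falls in track B as its term 12, giving -12.

-55, -59, -63, -6, -9, -12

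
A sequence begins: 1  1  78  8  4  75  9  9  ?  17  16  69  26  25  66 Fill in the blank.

72

Split by position mod 3: positions 1, 4, 7, … form one track, and each other residue class forms its own.
Stream A: 1, 8, 9, 17, 26 — each term equals the sum of the previous two.
Stream B: 1, 4, 9, 16, 25 — consecutive squares n² from n = 1.
Stream C: 78, 75, ?, 69, 66 — arithmetic with common difference −3.
Stream C's pattern makes the blank 72.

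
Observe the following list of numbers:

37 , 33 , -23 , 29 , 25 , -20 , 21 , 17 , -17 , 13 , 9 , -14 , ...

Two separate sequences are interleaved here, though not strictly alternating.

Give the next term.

Reading positions in blocks of 3 reveals the pattern AAB — 2 tracks woven together.
Subsequence A: 37, 33, 29, 25, 21, 17, 13, 9 (subtracting 4 each time).
Subsequence B: -23, -20, -17, -14 (arithmetic, step +3).
Position 13 falls in subsequence A as its term 9, giving 5.

5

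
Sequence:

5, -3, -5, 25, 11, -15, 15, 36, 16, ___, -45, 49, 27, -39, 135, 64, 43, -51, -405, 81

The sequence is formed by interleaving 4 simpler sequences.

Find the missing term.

-27

Taking every 4th term gives 4 separate tracks.
Subsequence A is 5, 11, 16, 27, 43, which is each term equals the sum of the previous two.
Subsequence B is -3, -15, ?, -39, -51, which is arithmetic, step −12.
Subsequence C is -5, 15, -45, 135, -405, which is geometric with ratio -3.
Subsequence D is 25, 36, 49, 64, 81, which is consecutive squares n² from n = 5.
So the missing entry in subsequence B is -27.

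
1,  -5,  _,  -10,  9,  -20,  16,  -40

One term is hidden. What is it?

Odd-indexed and even-indexed terms follow separate rules.
Track A = 1, ?, 9, 16: consecutive squares n² from n = 1.
Track B = -5, -10, -20, -40: geometric, ×2 each step.
So the missing entry in track A is 4.

4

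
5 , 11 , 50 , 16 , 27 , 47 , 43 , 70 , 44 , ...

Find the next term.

Positions follow the repeating pattern AAB; grouping by letter gives 2 tracks.
Stream A: 5, 11, 16, 27, 43, 70 (each term equals the sum of the previous two).
Stream B: 50, 47, 44 (arithmetic, step −3).
Position 10 → stream A, term 7 = 113.

113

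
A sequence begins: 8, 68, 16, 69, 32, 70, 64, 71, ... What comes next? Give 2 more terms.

The terms cycle through 2 interleaved subsequences.
Track A: 8, 16, 32, 64. Powers 2^3, 2^4, 2^5, ….
Track B: 68, 69, 70, 71. Adding 1 each time.
The 9th slot belongs to track A; its 5th term is 128.
Position 10 → track B, term 5 = 72.

128, 72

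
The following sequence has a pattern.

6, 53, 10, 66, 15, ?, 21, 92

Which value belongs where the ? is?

79

Split by position mod 2 into 2 tracks.
Track A is 6, 10, 15, 21, which is the triangular numbers T_3, T_4, ….
Track B is 53, 66, ?, 92, which is arithmetic, step +13.
The gap is track B's term 3; the rule gives 79.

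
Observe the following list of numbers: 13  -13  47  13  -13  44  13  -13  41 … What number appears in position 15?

35

Reading positions in blocks of 3 reveals the pattern AAB — 2 tracks woven together.
Track A: 13, -13, 13, -13, 13, -13 — oscillating between 13 and -13.
Track B: 47, 44, 41 — arithmetic with common difference −3.
Position 15 falls in track B as its term 5, giving 35.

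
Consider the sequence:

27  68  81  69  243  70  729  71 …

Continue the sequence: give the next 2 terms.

Positions 1, 3, 5, … form one subsequence and positions 2, 4, 6, … form another.
Track A: 27, 81, 243, 729 (powers 3^3, 3^4, 3^5, …).
Track B: 68, 69, 70, 71 (arithmetic with common difference +1).
The 9th slot belongs to track A; its 5th term is 2187.
Position 10 → track B, term 5 = 72.

2187, 72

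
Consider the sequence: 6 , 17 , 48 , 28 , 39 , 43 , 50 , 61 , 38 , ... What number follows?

The slot pattern repeats as AAB (period 3), so there are 2 interleaved tracks.
Track A: 6, 17, 28, 39, 50, 61 (arithmetic, step +11).
Track B: 48, 43, 38 (linear: a_n = 53 − 5·n).
Position 10 falls in track A as its term 7, giving 72.

72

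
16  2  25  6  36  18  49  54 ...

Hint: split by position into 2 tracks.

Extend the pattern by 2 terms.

The terms cycle through 2 interleaved subsequences.
Track A: 16, 25, 36, 49. Consecutive squares n² from n = 4.
Track B: 2, 6, 18, 54. Geometric with ratio 3.
The 9th slot belongs to track A; its 5th term is 64.
Position 10 falls in track B as its term 5, giving 162.

64, 162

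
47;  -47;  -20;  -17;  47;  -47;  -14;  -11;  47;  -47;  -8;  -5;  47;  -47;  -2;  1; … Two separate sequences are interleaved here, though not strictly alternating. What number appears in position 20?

7

Reading positions in blocks of 4 reveals the pattern AABB — 2 tracks woven together.
Track A is 47, -47, 47, -47, 47, -47, 47, -47, which is alternating ±47.
Track B is -20, -17, -14, -11, -8, -5, -2, 1, which is arithmetic with common difference +3.
The 20th slot belongs to track B; its 10th term is 7.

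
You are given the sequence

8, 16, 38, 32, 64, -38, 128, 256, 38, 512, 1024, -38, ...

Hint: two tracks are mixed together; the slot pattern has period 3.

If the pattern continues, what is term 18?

-38

Positions follow the repeating pattern AAB; grouping by letter gives 2 tracks.
Stream A is 8, 16, 32, 64, 128, 256, 512, 1024, which is powers 2^3, 2^4, 2^5, ….
Stream B is 38, -38, 38, -38, which is the oscillation 38·(−1)^(n+1).
Position 18 falls in stream B as its term 6, giving -38.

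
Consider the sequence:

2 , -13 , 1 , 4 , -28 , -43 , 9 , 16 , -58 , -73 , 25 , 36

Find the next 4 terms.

-88, -103, 49, 64

Reading positions in blocks of 4 reveals the pattern AABB — 2 tracks woven together.
Subsequence A: 2, -13, -28, -43, -58, -73. Arithmetic, step −15.
Subsequence B: 1, 4, 9, 16, 25, 36. The squares 1², 2², 3², ….
Position 13 → subsequence A, term 7 = -88.
Term 14 comes from subsequence A (its 8th entry): -103.
Term 15 comes from subsequence B (its 7th entry): 49.
The 16th slot belongs to subsequence B; its 8th term is 64.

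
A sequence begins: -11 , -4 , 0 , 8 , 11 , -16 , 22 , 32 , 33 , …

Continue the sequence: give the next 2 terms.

-64, 44

Split by position mod 2 into 2 tracks.
Subsequence A: -11, 0, 11, 22, 33 (arithmetic with common difference +11).
Subsequence B: -4, 8, -16, 32 (geometric, ×-2 each step).
Position 10 falls in subsequence B as its term 5, giving -64.
Position 11 → subsequence A, term 6 = 44.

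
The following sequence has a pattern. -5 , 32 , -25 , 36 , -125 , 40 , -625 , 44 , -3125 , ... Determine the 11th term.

The terms cycle through 2 interleaved subsequences.
Track A: -5, -25, -125, -625, -3125 — geometric, ×5 each step.
Track B: 32, 36, 40, 44 — arithmetic, step +4.
The 11th slot belongs to track A; its 6th term is -15625.

-15625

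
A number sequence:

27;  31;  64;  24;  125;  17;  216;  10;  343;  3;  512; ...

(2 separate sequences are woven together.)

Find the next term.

Odd-indexed and even-indexed terms follow separate rules.
Stream A: 27, 64, 125, 216, 343, 512 — perfect cubes starting at 3³.
Stream B: 31, 24, 17, 10, 3 — subtracting 7 each time.
The 12th slot belongs to stream B; its 6th term is -4.

-4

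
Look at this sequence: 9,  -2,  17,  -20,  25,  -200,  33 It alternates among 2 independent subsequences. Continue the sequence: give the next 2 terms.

Odd-indexed and even-indexed terms follow separate rules.
Subsequence A: 9, 17, 25, 33 — arithmetic, step +8.
Subsequence B: -2, -20, -200 — geometric, ×10 each step.
The 8th slot belongs to subsequence B; its 4th term is -2000.
Position 9 → subsequence A, term 5 = 41.

-2000, 41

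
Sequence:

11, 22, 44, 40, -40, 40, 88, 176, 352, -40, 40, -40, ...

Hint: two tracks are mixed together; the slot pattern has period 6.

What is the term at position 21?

The slot pattern repeats as AAABBB (period 6), so there are 2 interleaved tracks.
Stream A: 11, 22, 44, 88, 176, 352 (geometric, ×2 each step).
Stream B: 40, -40, 40, -40, 40, -40 (alternating ±40).
Position 21 → stream A, term 12 = 22528.

22528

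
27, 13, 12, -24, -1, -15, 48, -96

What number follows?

Positions follow the repeating pattern AABB; grouping by letter gives 2 tracks.
Subsequence A = 27, 13, -1, -15: arithmetic with common difference −14.
Subsequence B = 12, -24, 48, -96: geometric with ratio -2.
Position 9 falls in subsequence A as its term 5, giving -29.

-29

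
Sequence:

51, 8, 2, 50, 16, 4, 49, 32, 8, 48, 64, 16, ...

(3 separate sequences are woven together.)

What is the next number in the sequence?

47

Taking every 3rd term gives 3 separate tracks.
Subsequence A: 51, 50, 49, 48. Arithmetic, step −1.
Subsequence B: 8, 16, 32, 64. Successive powers of 2.
Subsequence C: 2, 4, 8, 16. A geometric progression (common ratio 2).
Term 13 comes from subsequence A (its 5th entry): 47.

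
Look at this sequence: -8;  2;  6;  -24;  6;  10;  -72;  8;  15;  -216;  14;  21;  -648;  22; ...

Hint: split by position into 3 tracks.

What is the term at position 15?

28

Split by position mod 3 into 3 tracks.
Track A: -8, -24, -72, -216, -648 (geometric, ×3 each step).
Track B: 2, 6, 8, 14, 22 (Fibonacci-style (each term is the sum of the two before it)).
Track C: 6, 10, 15, 21 (triangular numbers n(n+1)/2 for n = 3, 4, …).
The 15th slot belongs to track C; its 5th term is 28.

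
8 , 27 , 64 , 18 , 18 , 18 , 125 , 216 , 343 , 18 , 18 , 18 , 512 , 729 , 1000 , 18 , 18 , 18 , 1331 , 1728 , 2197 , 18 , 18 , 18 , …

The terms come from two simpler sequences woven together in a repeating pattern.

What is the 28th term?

18

Positions follow the repeating pattern AAABBB; grouping by letter gives 2 tracks.
Subsequence A is 8, 27, 64, 125, 216, 343, 512, 729, 1000, 1331, 1728, 2197, which is perfect cubes starting at 2³.
Subsequence B is 18, 18, 18, 18, 18, 18, 18, 18, 18, 18, 18, 18, which is constant 18.
Position 28 falls in subsequence B as its term 13, giving 18.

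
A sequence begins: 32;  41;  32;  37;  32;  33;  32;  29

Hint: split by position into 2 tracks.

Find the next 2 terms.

Taking every 2nd term gives 2 separate tracks.
Track A: 32, 32, 32, 32 — the constant sequence 32.
Track B: 41, 37, 33, 29 — linear: a_n = 45 − 4·n.
Position 9 falls in track A as its term 5, giving 32.
The 10th slot belongs to track B; its 5th term is 25.

32, 25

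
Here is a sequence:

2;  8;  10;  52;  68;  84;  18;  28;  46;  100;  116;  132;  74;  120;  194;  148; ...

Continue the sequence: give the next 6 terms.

The slot pattern repeats as AAABBB (period 6), so there are 2 interleaved tracks.
Track A: 2, 8, 10, 18, 28, 46, 74, 120, 194 (each term equals the sum of the previous two).
Track B: 52, 68, 84, 100, 116, 132, 148 (linear: a_n = 36 + 16·n).
Term 17 comes from track B (its 8th entry): 164.
Position 18 falls in track B as its term 9, giving 180.
Position 19 → track A, term 10 = 314.
Term 20 comes from track A (its 11th entry): 508.
Term 21 comes from track A (its 12th entry): 822.
Position 22 → track B, term 10 = 196.

164, 180, 314, 508, 822, 196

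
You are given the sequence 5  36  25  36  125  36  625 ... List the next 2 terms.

36, 3125

The terms cycle through 2 interleaved subsequences.
Subsequence A: 5, 25, 125, 625 (powers of 5).
Subsequence B: 36, 36, 36 (the constant sequence 36).
Position 8 falls in subsequence B as its term 4, giving 36.
The 9th slot belongs to subsequence A; its 5th term is 3125.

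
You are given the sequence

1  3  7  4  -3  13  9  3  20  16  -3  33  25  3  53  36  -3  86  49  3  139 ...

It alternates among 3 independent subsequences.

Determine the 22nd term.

The terms cycle through 3 interleaved subsequences.
Stream A = 1, 4, 9, 16, 25, 36, 49: the squares 1², 2², 3², ….
Stream B = 3, -3, 3, -3, 3, -3, 3: the oscillation 3·(−1)^(n+1).
Stream C = 7, 13, 20, 33, 53, 86, 139: Fibonacci-style (each term is the sum of the two before it).
Position 22 → stream A, term 8 = 64.

64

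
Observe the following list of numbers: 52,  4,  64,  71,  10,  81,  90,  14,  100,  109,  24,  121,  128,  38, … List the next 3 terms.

144, 147, 62

Split by position mod 3 into 3 tracks.
Track A: 52, 71, 90, 109, 128 — arithmetic, step +19.
Track B: 4, 10, 14, 24, 38 — each term equals the sum of the previous two.
Track C: 64, 81, 100, 121 — consecutive squares n² from n = 8.
Position 15 → track C, term 5 = 144.
The 16th slot belongs to track A; its 6th term is 147.
The 17th slot belongs to track B; its 6th term is 62.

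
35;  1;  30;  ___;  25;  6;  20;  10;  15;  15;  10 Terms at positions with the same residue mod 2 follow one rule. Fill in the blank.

3

Taking every 2nd term gives 2 separate tracks.
Track A is 35, 30, 25, 20, 15, 10, which is linear: a_n = 40 − 5·n.
Track B is 1, ?, 6, 10, 15, which is triangular numbers starting at T_1.
So the missing entry in track B is 3.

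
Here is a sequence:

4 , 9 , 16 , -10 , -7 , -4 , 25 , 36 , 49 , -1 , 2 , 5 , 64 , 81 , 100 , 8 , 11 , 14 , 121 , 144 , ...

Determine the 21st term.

The slot pattern repeats as AAABBB (period 6), so there are 2 interleaved tracks.
Stream A: 4, 9, 16, 25, 36, 49, 64, 81, 100, 121, 144 — consecutive squares n² from n = 2.
Stream B: -10, -7, -4, -1, 2, 5, 8, 11, 14 — arithmetic, step +3.
Position 21 → stream A, term 12 = 169.

169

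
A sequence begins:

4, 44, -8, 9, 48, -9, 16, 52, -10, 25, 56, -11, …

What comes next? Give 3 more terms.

Taking every 3rd term gives 3 separate tracks.
Subsequence A = 4, 9, 16, 25: the squares 2², 3², 4², ….
Subsequence B = 44, 48, 52, 56: linear: a_n = 40 + 4·n.
Subsequence C = -8, -9, -10, -11: arithmetic with common difference −1.
Position 13 falls in subsequence A as its term 5, giving 36.
Position 14 → subsequence B, term 5 = 60.
Term 15 comes from subsequence C (its 5th entry): -12.

36, 60, -12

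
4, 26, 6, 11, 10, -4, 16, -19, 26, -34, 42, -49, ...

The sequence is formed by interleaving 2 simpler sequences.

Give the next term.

68

Odd-indexed and even-indexed terms follow separate rules.
Stream A: 4, 6, 10, 16, 26, 42 (a Fibonacci-like recurrence a_n = a_{n-1} + a_{n-2}).
Stream B: 26, 11, -4, -19, -34, -49 (arithmetic with common difference −15).
The 13th slot belongs to stream A; its 7th term is 68.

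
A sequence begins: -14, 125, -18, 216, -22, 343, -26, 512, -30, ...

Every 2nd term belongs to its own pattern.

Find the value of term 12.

The terms cycle through 2 interleaved subsequences.
Track A: -14, -18, -22, -26, -30 — arithmetic with common difference −4.
Track B: 125, 216, 343, 512 — perfect cubes starting at 5³.
Position 12 → track B, term 6 = 1000.

1000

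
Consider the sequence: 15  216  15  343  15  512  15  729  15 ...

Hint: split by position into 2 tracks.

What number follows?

Odd-indexed and even-indexed terms follow separate rules.
Subsequence A: 15, 15, 15, 15, 15 (constant 15).
Subsequence B: 216, 343, 512, 729 (consecutive cubes n³ from n = 6).
Term 10 comes from subsequence B (its 5th entry): 1000.

1000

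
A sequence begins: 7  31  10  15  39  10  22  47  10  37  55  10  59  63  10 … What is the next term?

Split by position mod 3: positions 1, 4, 7, … form one track, and each other residue class forms its own.
Subsequence A = 7, 15, 22, 37, 59: Fibonacci-style (each term is the sum of the two before it).
Subsequence B = 31, 39, 47, 55, 63: linear: a_n = 23 + 8·n.
Subsequence C = 10, 10, 10, 10, 10: always 10.
Position 16 → subsequence A, term 6 = 96.

96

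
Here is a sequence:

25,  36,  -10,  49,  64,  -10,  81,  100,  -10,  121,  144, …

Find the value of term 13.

Positions follow the repeating pattern AAB; grouping by letter gives 2 tracks.
Subsequence A is 25, 36, 49, 64, 81, 100, 121, 144, which is perfect squares starting at 5².
Subsequence B is -10, -10, -10, which is always -10.
The 13th slot belongs to subsequence A; its 9th term is 169.

169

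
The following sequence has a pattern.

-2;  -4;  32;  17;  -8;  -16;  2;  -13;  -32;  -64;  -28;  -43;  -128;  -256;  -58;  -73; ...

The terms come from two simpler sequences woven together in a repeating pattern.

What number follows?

-512

The slot pattern repeats as AABB (period 4), so there are 2 interleaved tracks.
Track A = -2, -4, -8, -16, -32, -64, -128, -256: multiplying by 2 each time.
Track B = 32, 17, 2, -13, -28, -43, -58, -73: subtracting 15 each time.
Position 17 falls in track A as its term 9, giving -512.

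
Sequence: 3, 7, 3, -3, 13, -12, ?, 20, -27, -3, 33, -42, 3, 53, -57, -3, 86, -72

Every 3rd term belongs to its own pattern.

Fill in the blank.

Taking every 3rd term gives 3 separate tracks.
Track A = 3, -3, ?, -3, 3, -3: the oscillation 3·(−1)^(n+1).
Track B = 7, 13, 20, 33, 53, 86: each term equals the sum of the previous two.
Track C = 3, -12, -27, -42, -57, -72: arithmetic, step −15.
The gap is track A's term 3; the rule gives 3.

3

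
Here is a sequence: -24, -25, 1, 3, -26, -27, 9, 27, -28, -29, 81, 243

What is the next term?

The slot pattern repeats as AABB (period 4), so there are 2 interleaved tracks.
Stream A: -24, -25, -26, -27, -28, -29 — subtracting 1 each time.
Stream B: 1, 3, 9, 27, 81, 243 — successive powers of 3.
Position 13 → stream A, term 7 = -30.

-30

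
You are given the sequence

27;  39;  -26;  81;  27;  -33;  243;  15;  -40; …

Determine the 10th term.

729

Split by position mod 3: positions 1, 4, 7, … form one track, and each other residue class forms its own.
Stream A is 27, 81, 243, which is powers of 3.
Stream B is 39, 27, 15, which is arithmetic with common difference −12.
Stream C is -26, -33, -40, which is linear: a_n = -19 − 7·n.
Position 10 → stream A, term 4 = 729.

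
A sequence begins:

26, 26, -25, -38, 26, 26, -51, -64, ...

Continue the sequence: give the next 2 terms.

26, 26

The slot pattern repeats as AABB (period 4), so there are 2 interleaved tracks.
Track A: 26, 26, 26, 26. Always 26.
Track B: -25, -38, -51, -64. Arithmetic with common difference −13.
Position 9 falls in track A as its term 5, giving 26.
Position 10 falls in track A as its term 6, giving 26.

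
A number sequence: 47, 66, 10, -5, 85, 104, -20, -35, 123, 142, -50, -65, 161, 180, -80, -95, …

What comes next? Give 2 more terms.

Reading positions in blocks of 4 reveals the pattern AABB — 2 tracks woven together.
Subsequence A: 47, 66, 85, 104, 123, 142, 161, 180. Linear: a_n = 28 + 19·n.
Subsequence B: 10, -5, -20, -35, -50, -65, -80, -95. Linear: a_n = 25 − 15·n.
Position 17 → subsequence A, term 9 = 199.
Position 18 → subsequence A, term 10 = 218.

199, 218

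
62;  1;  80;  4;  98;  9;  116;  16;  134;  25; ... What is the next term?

Taking every 2nd term gives 2 separate tracks.
Stream A: 62, 80, 98, 116, 134. Arithmetic with common difference +18.
Stream B: 1, 4, 9, 16, 25. Perfect squares starting at 1².
Term 11 comes from stream A (its 6th entry): 152.

152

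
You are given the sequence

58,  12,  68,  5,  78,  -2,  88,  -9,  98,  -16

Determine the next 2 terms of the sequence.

Taking every 2nd term gives 2 separate tracks.
Track A: 58, 68, 78, 88, 98. Arithmetic, step +10.
Track B: 12, 5, -2, -9, -16. Linear: a_n = 19 − 7·n.
Term 11 comes from track A (its 6th entry): 108.
Term 12 comes from track B (its 6th entry): -23.

108, -23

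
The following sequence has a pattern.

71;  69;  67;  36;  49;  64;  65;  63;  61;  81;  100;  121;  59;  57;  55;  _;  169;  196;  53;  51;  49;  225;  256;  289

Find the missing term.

Reading positions in blocks of 6 reveals the pattern AAABBB — 2 tracks woven together.
Stream A: 71, 69, 67, 65, 63, 61, 59, 57, 55, 53, 51, 49 — subtracting 2 each time.
Stream B: 36, 49, 64, 81, 100, 121, ?, 169, 196, 225, 256, 289 — the squares 6², 7², 8², ….
So the missing entry in stream B is 144.

144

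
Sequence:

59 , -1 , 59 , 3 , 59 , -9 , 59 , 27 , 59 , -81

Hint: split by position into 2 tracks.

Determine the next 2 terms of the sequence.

Taking every 2nd term gives 2 separate tracks.
Subsequence A: 59, 59, 59, 59, 59 (the constant sequence 59).
Subsequence B: -1, 3, -9, 27, -81 (geometric with ratio -3).
Position 11 → subsequence A, term 6 = 59.
Term 12 comes from subsequence B (its 6th entry): 243.

59, 243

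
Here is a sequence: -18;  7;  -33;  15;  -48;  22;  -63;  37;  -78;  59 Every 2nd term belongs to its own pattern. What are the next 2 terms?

-93, 96

Split by position mod 2 into 2 tracks.
Stream A = -18, -33, -48, -63, -78: arithmetic, step −15.
Stream B = 7, 15, 22, 37, 59: each term equals the sum of the previous two.
Position 11 falls in stream A as its term 6, giving -93.
Position 12 falls in stream B as its term 6, giving 96.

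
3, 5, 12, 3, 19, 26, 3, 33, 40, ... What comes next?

Positions follow the repeating pattern ABB; grouping by letter gives 2 tracks.
Subsequence A: 3, 3, 3 (constant 3).
Subsequence B: 5, 12, 19, 26, 33, 40 (adding 7 each time).
Position 10 falls in subsequence A as its term 4, giving 3.

3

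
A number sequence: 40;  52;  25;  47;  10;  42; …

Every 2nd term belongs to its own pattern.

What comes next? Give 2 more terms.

Taking every 2nd term gives 2 separate tracks.
Track A: 40, 25, 10. Linear: a_n = 55 − 15·n.
Track B: 52, 47, 42. Arithmetic, step −5.
Position 7 → track A, term 4 = -5.
Position 8 → track B, term 4 = 37.

-5, 37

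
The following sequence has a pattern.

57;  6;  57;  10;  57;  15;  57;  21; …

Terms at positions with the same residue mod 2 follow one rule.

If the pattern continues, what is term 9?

Odd-indexed and even-indexed terms follow separate rules.
Track A is 57, 57, 57, 57, which is always 57.
Track B is 6, 10, 15, 21, which is triangular numbers starting at T_3.
Position 9 → track A, term 5 = 57.

57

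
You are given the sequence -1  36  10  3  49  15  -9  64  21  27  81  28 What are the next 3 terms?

Read the sequence 3 terms at a time; column i is its own pattern.
Track A: -1, 3, -9, 27. Multiplying by -3 each time.
Track B: 36, 49, 64, 81. Consecutive squares n² from n = 6.
Track C: 10, 15, 21, 28. Triangular numbers starting at T_4.
Position 13 falls in track A as its term 5, giving -81.
Position 14 falls in track B as its term 5, giving 100.
Position 15 falls in track C as its term 5, giving 36.

-81, 100, 36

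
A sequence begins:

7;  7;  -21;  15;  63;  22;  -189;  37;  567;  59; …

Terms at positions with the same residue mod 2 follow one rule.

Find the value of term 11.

Odd-indexed and even-indexed terms follow separate rules.
Track A: 7, -21, 63, -189, 567. A geometric progression (common ratio -3).
Track B: 7, 15, 22, 37, 59. Fibonacci-style (each term is the sum of the two before it).
Position 11 → track A, term 6 = -1701.

-1701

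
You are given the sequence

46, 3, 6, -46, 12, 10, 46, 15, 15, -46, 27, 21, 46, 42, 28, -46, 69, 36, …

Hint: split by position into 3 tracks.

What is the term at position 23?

The terms cycle through 3 interleaved subsequences.
Subsequence A is 46, -46, 46, -46, 46, -46, which is alternating ±46.
Subsequence B is 3, 12, 15, 27, 42, 69, which is each term equals the sum of the previous two.
Subsequence C is 6, 10, 15, 21, 28, 36, which is triangular numbers starting at T_3.
Position 23 → subsequence B, term 8 = 180.

180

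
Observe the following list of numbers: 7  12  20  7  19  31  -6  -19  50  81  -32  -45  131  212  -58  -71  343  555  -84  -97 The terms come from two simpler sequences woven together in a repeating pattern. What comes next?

The slot pattern repeats as AABB (period 4), so there are 2 interleaved tracks.
Subsequence A: 7, 12, 19, 31, 50, 81, 131, 212, 343, 555. Fibonacci-style (each term is the sum of the two before it).
Subsequence B: 20, 7, -6, -19, -32, -45, -58, -71, -84, -97. Linear: a_n = 33 − 13·n.
Term 21 comes from subsequence A (its 11th entry): 898.

898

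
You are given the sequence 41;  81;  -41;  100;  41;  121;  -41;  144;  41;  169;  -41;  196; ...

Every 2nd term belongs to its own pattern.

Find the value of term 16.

Odd-indexed and even-indexed terms follow separate rules.
Stream A = 41, -41, 41, -41, 41, -41: alternating ±41.
Stream B = 81, 100, 121, 144, 169, 196: the squares 9², 10², 11², ….
The 16th slot belongs to stream B; its 8th term is 256.

256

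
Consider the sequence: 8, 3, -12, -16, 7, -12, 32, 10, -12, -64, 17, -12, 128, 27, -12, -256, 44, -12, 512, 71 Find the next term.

The terms cycle through 3 interleaved subsequences.
Stream A: 8, -16, 32, -64, 128, -256, 512 (a geometric progression (common ratio -2)).
Stream B: 3, 7, 10, 17, 27, 44, 71 (each term equals the sum of the previous two).
Stream C: -12, -12, -12, -12, -12, -12 (the constant sequence -12).
Term 21 comes from stream C (its 7th entry): -12.

-12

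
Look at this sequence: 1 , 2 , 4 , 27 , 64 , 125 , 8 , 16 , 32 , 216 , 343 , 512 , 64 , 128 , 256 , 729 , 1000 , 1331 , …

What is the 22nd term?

1728

Positions follow the repeating pattern AAABBB; grouping by letter gives 2 tracks.
Track A: 1, 2, 4, 8, 16, 32, 64, 128, 256. Powers 2^0, 2^1, 2^2, ….
Track B: 27, 64, 125, 216, 343, 512, 729, 1000, 1331. The cubes 3³, 4³, 5³, ….
Term 22 comes from track B (its 10th entry): 1728.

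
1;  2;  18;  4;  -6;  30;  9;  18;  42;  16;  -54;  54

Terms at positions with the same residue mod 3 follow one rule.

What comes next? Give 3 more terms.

25, 162, 66

Split by position mod 3 into 3 tracks.
Track A is 1, 4, 9, 16, which is consecutive squares n² from n = 1.
Track B is 2, -6, 18, -54, which is a geometric progression (common ratio -3).
Track C is 18, 30, 42, 54, which is adding 12 each time.
Position 13 falls in track A as its term 5, giving 25.
Position 14 → track B, term 5 = 162.
Term 15 comes from track C (its 5th entry): 66.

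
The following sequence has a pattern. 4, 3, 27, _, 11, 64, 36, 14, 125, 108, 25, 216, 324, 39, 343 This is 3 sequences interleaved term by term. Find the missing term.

Split by position mod 3 into 3 tracks.
Track A: 4, ?, 36, 108, 324. A geometric progression (common ratio 3).
Track B: 3, 11, 14, 25, 39. A Fibonacci-like recurrence a_n = a_{n-1} + a_{n-2}.
Track C: 27, 64, 125, 216, 343. The cubes 3³, 4³, 5³, ….
The gap is track A's term 2; the rule gives 12.

12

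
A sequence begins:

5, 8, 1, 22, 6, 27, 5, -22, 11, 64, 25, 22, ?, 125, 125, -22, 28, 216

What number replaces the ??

The terms cycle through 4 interleaved subsequences.
Track A = 5, 6, 11, ?, 28: each term equals the sum of the previous two.
Track B = 8, 27, 64, 125, 216: consecutive cubes n³ from n = 2.
Track C = 1, 5, 25, 125: successive powers of 5.
Track D = 22, -22, 22, -22: alternating ±22.
The gap is track A's term 4; the rule gives 17.

17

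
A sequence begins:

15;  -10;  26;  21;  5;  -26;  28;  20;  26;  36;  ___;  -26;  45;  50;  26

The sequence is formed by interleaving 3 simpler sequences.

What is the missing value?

35

Taking every 3rd term gives 3 separate tracks.
Subsequence A is 15, 21, 28, 36, 45, which is triangular numbers starting at T_5.
Subsequence B is -10, 5, 20, ?, 50, which is adding 15 each time.
Subsequence C is 26, -26, 26, -26, 26, which is oscillating between 26 and -26.
Filling subsequence B at index 4 by its rule yields 35.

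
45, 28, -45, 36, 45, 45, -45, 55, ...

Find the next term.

45

Taking every 2nd term gives 2 separate tracks.
Track A: 45, -45, 45, -45 — oscillating between 45 and -45.
Track B: 28, 36, 45, 55 — triangular numbers starting at T_7.
Term 9 comes from track A (its 5th entry): 45.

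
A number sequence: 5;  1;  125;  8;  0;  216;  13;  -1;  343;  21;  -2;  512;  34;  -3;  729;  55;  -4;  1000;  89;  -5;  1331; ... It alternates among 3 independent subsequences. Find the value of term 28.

Read the sequence 3 terms at a time; column i is its own pattern.
Track A is 5, 8, 13, 21, 34, 55, 89, which is each term equals the sum of the previous two.
Track B is 1, 0, -1, -2, -3, -4, -5, which is linear: a_n = 2 − n.
Track C is 125, 216, 343, 512, 729, 1000, 1331, which is consecutive cubes n³ from n = 5.
Position 28 falls in track A as its term 10, giving 377.

377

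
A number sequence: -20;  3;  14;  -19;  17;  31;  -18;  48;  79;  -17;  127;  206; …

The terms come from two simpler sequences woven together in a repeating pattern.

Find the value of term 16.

-15

Reading positions in blocks of 3 reveals the pattern ABB — 2 tracks woven together.
Track A: -20, -19, -18, -17 (arithmetic with common difference +1).
Track B: 3, 14, 17, 31, 48, 79, 127, 206 (each term equals the sum of the previous two).
Term 16 comes from track A (its 6th entry): -15.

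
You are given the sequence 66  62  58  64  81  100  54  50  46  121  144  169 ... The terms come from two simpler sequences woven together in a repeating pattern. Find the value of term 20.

The slot pattern repeats as AAABBB (period 6), so there are 2 interleaved tracks.
Subsequence A = 66, 62, 58, 54, 50, 46: arithmetic with common difference −4.
Subsequence B = 64, 81, 100, 121, 144, 169: perfect squares starting at 8².
Position 20 falls in subsequence A as its term 11, giving 26.

26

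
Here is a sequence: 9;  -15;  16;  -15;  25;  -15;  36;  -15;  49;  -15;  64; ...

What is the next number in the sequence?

Split by position mod 2 into 2 tracks.
Stream A: 9, 16, 25, 36, 49, 64 — the squares 3², 4², 5², ….
Stream B: -15, -15, -15, -15, -15 — constant -15.
Position 12 → stream B, term 6 = -15.

-15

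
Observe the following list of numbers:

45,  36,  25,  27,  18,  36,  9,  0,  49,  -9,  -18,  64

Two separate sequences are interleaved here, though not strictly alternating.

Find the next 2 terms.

-27, -36

Reading positions in blocks of 3 reveals the pattern AAB — 2 tracks woven together.
Subsequence A is 45, 36, 27, 18, 9, 0, -9, -18, which is subtracting 9 each time.
Subsequence B is 25, 36, 49, 64, which is consecutive squares n² from n = 5.
Position 13 falls in subsequence A as its term 9, giving -27.
The 14th slot belongs to subsequence A; its 10th term is -36.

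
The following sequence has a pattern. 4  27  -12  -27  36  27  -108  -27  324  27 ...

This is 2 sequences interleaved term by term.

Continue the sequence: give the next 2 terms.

-972, -27

The terms cycle through 2 interleaved subsequences.
Stream A is 4, -12, 36, -108, 324, which is geometric with ratio -3.
Stream B is 27, -27, 27, -27, 27, which is alternating ±27.
Position 11 falls in stream A as its term 6, giving -972.
Term 12 comes from stream B (its 6th entry): -27.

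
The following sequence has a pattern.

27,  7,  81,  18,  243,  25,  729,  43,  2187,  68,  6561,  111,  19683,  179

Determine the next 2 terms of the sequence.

Taking every 2nd term gives 2 separate tracks.
Subsequence A: 27, 81, 243, 729, 2187, 6561, 19683 — powers 3^3, 3^4, 3^5, ….
Subsequence B: 7, 18, 25, 43, 68, 111, 179 — a Fibonacci-like recurrence a_n = a_{n-1} + a_{n-2}.
Term 15 comes from subsequence A (its 8th entry): 59049.
Position 16 → subsequence B, term 8 = 290.

59049, 290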